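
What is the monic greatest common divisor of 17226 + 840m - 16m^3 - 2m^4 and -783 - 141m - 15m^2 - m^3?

87 + 6m + m^2

By polynomial division,
  -2m^4 - 16m^3 + 840m + 17226 = (2m - 14)(-m^3 - 15m^2 - 141m - 783) + (72m^2 + 432m + 6264)
  -m^3 - 15m^2 - 141m - 783 = (-(1/72)m - 1/8)(72m^2 + 432m + 6264) + (0)
Last nonzero remainder: 72m^2 + 432m + 6264. Dividing through by 72 gives the monic gcd m^2 + 6m + 87.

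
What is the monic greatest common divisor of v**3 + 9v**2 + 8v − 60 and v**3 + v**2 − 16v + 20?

v**2 + 3v − 10

Apply the Euclidean algorithm:
  v**3 + 9v**2 + 8v − 60 = (v**3 + v**2 − 16v + 20) + (8v**2 + 24v − 80)
  v**3 + v**2 − 16v + 20 = ((1/8)v − 1/4)(8v**2 + 24v − 80) + (0)
Last nonzero remainder: 8v**2 + 24v − 80. Dividing through by 8 gives the monic gcd v**2 + 3v − 10.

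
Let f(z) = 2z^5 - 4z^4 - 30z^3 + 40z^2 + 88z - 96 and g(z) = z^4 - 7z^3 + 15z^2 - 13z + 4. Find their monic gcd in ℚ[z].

By polynomial division,
  2z^5 - 4z^4 - 30z^3 + 40z^2 + 88z - 96 = (2z + 10)(z^4 - 7z^3 + 15z^2 - 13z + 4) + (10z^3 - 84z^2 + 210z - 136)
  z^4 - 7z^3 + 15z^2 - 13z + 4 = ((1/10)z + 7/50)(10z^3 - 84z^2 + 210z - 136) + ((144/25)z^2 - (144/5)z + 576/25)
  10z^3 - 84z^2 + 210z - 136 = ((125/72)z - 425/72)((144/25)z^2 - (144/5)z + 576/25) + (0)
Last nonzero remainder: (144/25)z^2 - (144/5)z + 576/25. Dividing through by 144/25 gives the monic gcd z^2 - 5z + 4.

z^2 - 5z + 4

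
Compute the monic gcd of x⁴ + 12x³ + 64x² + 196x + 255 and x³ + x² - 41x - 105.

x² + 8x + 15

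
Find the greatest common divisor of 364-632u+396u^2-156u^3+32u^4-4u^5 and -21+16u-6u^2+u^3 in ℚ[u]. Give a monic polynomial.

7-3u+u^2

By polynomial division,
  -4u^5+32u^4-156u^3+396u^2-632u+364 = (-4u^2+8u-44)(u^3-6u^2+16u-21) + (-80u^2+240u-560)
  u^3-6u^2+16u-21 = (-(1/80)u+3/80)(-80u^2+240u-560) + (0)
Last nonzero remainder: -80u^2+240u-560. Dividing through by -80 gives the monic gcd u^2-3u+7.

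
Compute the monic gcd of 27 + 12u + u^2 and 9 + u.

9 + u

Euclidean algorithm in ℚ[u]:
  u^2 + 12u + 27 = (u + 3)(u + 9) + (0)
The last nonzero remainder u + 9 is already monic.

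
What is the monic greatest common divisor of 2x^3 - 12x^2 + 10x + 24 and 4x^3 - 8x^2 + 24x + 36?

x + 1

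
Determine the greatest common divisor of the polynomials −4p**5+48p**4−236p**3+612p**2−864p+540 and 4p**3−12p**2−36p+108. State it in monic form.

Euclidean algorithm in ℚ[p]:
  −4p**5+48p**4−236p**3+612p**2−864p+540 = (−p**2+9p−41)(4p**3−12p**2−36p+108) + (552p**2−3312p+4968)
  4p**3−12p**2−36p+108 = ((1/138)p+1/46)(552p**2−3312p+4968) + (0)
Last nonzero remainder: 552p**2−3312p+4968. Dividing through by 552 gives the monic gcd p**2−6p+9.

p**2−6p+9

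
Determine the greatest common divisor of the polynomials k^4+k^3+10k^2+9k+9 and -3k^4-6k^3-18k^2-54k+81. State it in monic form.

Euclidean algorithm in ℚ[k]:
  k^4+k^3+10k^2+9k+9 = (-1/3)(-3k^4-6k^3-18k^2-54k+81) + (-k^3+4k^2-9k+36)
  -3k^4-6k^3-18k^2-54k+81 = (3k+18)(-k^3+4k^2-9k+36) + (-63k^2-567)
  -k^3+4k^2-9k+36 = ((1/63)k-4/63)(-63k^2-567) + (0)
Last nonzero remainder: -63k^2-567. Dividing through by -63 gives the monic gcd k^2+9.

k^2+9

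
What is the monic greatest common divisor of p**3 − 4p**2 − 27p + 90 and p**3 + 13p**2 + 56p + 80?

Repeated division with remainder:
  p**3 − 4p**2 − 27p + 90 = (p**3 + 13p**2 + 56p + 80) + (−17p**2 − 83p + 10)
  p**3 + 13p**2 + 56p + 80 = (−(1/17)p − 138/289)(−17p**2 − 83p + 10) + ((4900/289)p + 24500/289)
  −17p**2 − 83p + 10 = (−(4913/4900)p + 289/2450)((4900/289)p + 24500/289) + (0)
Last nonzero remainder: (4900/289)p + 24500/289. Dividing through by 4900/289 gives the monic gcd p + 5.

p + 5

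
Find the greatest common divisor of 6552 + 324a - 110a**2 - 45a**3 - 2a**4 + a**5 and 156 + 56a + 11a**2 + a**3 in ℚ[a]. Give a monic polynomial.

156 + 56a + 11a**2 + a**3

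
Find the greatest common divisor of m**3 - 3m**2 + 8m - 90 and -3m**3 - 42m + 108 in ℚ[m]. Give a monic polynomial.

Euclidean algorithm in ℚ[m]:
  m**3 - 3m**2 + 8m - 90 = (-1/3)(-3m**3 - 42m + 108) + (-3m**2 - 6m - 54)
  -3m**3 - 42m + 108 = (m - 2)(-3m**2 - 6m - 54) + (0)
Last nonzero remainder: -3m**2 - 6m - 54. Dividing through by -3 gives the monic gcd m**2 + 2m + 18.

m**2 + 2m + 18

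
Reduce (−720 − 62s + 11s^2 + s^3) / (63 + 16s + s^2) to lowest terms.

Repeated division with remainder:
  s^3 + 11s^2 − 62s − 720 = (s − 5)(s^2 + 16s + 63) + (−45s − 405)
  s^2 + 16s + 63 = (−(1/45)s − 7/45)(−45s − 405) + (0)
Last nonzero remainder: −45s − 405. Dividing through by −45 gives the monic gcd s + 9.
Cancel s + 9 from numerator and denominator to get the reduced form.

(−80 + 2s + s^2)/(7 + s)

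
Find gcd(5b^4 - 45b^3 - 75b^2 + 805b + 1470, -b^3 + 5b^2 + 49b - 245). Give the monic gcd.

b - 7

Apply the Euclidean algorithm:
  5b^4 - 45b^3 - 75b^2 + 805b + 1470 = (-5b + 20)(-b^3 + 5b^2 + 49b - 245) + (70b^2 - 1400b + 6370)
  -b^3 + 5b^2 + 49b - 245 = (-(1/70)b - 3/14)(70b^2 - 1400b + 6370) + (-160b + 1120)
  70b^2 - 1400b + 6370 = (-(7/16)b + 91/16)(-160b + 1120) + (0)
Last nonzero remainder: -160b + 1120. Dividing through by -160 gives the monic gcd b - 7.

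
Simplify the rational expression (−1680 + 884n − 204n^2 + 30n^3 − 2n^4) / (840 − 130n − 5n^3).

(−420 + 116n − 22n^2 + 2n^3)/(210 + 20n + 5n^2)

Euclidean algorithm in ℚ[n]:
  −2n^4 + 30n^3 − 204n^2 + 884n − 1680 = ((2/5)n − 6)(−5n^3 − 130n + 840) + (−152n^2 − 232n + 3360)
  −5n^3 − 130n + 840 = ((5/152)n − 145/2888)(−152n^2 − 232n + 3360) + (−(91035/361)n + 364140/361)
  −152n^2 − 232n + 3360 = ((54872/91035)n + 2888/867)(−(91035/361)n + 364140/361) + (0)
Last nonzero remainder: −(91035/361)n + 364140/361. Dividing through by −91035/361 gives the monic gcd n − 4.
Cancel n − 4 from numerator and denominator to get the reduced form.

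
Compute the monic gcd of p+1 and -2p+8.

By polynomial division,
  p+1 = (-1/2)(-2p+8) + (5)
  -2p+8 = (-(2/5)p+8/5)(5) + (0)
The last nonzero remainder is the constant 5, so the polynomials are coprime and gcd = 1.

1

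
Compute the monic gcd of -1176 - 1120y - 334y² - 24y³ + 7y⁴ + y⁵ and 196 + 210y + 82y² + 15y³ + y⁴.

28 + 26y + 8y² + y³

Repeated division with remainder:
  y⁵ + 7y⁴ - 24y³ - 334y² - 1120y - 1176 = (y - 8)(y⁴ + 15y³ + 82y² + 210y + 196) + (14y³ + 112y² + 364y + 392)
  y⁴ + 15y³ + 82y² + 210y + 196 = ((1/14)y + 1/2)(14y³ + 112y² + 364y + 392) + (0)
Last nonzero remainder: 14y³ + 112y² + 364y + 392. Dividing through by 14 gives the monic gcd y³ + 8y² + 26y + 28.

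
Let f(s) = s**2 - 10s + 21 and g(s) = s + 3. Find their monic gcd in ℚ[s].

1

Repeated division with remainder:
  s**2 - 10s + 21 = (s - 13)(s + 3) + (60)
  s + 3 = ((1/60)s + 1/20)(60) + (0)
The last nonzero remainder is the constant 60, so the polynomials are coprime and gcd = 1.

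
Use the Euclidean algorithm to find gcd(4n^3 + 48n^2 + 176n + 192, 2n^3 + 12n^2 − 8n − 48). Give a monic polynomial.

n^2 + 8n + 12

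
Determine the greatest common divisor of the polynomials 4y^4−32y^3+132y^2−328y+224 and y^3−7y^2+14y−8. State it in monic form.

y^2−5y+4

Repeated division with remainder:
  4y^4−32y^3+132y^2−328y+224 = (4y−4)(y^3−7y^2+14y−8) + (48y^2−240y+192)
  y^3−7y^2+14y−8 = ((1/48)y−1/24)(48y^2−240y+192) + (0)
Last nonzero remainder: 48y^2−240y+192. Dividing through by 48 gives the monic gcd y^2−5y+4.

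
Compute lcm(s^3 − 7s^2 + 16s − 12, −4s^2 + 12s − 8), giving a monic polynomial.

By polynomial division,
  s^3 − 7s^2 + 16s − 12 = (−(1/4)s + 1)(−4s^2 + 12s − 8) + (2s − 4)
  −4s^2 + 12s − 8 = (−2s + 2)(2s − 4) + (0)
Last nonzero remainder: 2s − 4. Dividing through by 2 gives the monic gcd s − 2.
Then lcm(f, g) = f·g / gcd(f, g); expanding and making the result monic gives the answer.

s^4 − 8s^3 + 23s^2 − 28s + 12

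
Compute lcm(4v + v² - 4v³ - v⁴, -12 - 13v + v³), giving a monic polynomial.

By polynomial division,
  -v⁴ - 4v³ + v² + 4v = (-v - 4)(v³ - 13v - 12) + (-12v² - 60v - 48)
  v³ - 13v - 12 = (-(1/12)v + 5/12)(-12v² - 60v - 48) + (8v + 8)
  -12v² - 60v - 48 = (-(3/2)v - 6)(8v + 8) + (0)
Last nonzero remainder: 8v + 8. Dividing through by 8 gives the monic gcd v + 1.
Then lcm(f, g) = f·g / gcd(f, g); expanding and making the result monic gives the answer.

48v + 16v² - 51v³ - 17v⁴ + 3v⁵ + v⁶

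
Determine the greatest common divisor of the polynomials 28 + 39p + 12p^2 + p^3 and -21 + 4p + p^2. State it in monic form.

7 + p

Euclidean algorithm in ℚ[p]:
  p^3 + 12p^2 + 39p + 28 = (p + 8)(p^2 + 4p - 21) + (28p + 196)
  p^2 + 4p - 21 = ((1/28)p - 3/28)(28p + 196) + (0)
Last nonzero remainder: 28p + 196. Dividing through by 28 gives the monic gcd p + 7.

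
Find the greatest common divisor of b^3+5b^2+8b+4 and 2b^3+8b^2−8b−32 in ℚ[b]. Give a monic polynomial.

b+2

Repeated division with remainder:
  b^3+5b^2+8b+4 = (1/2)(2b^3+8b^2−8b−32) + (b^2+12b+20)
  2b^3+8b^2−8b−32 = (2b−16)(b^2+12b+20) + (144b+288)
  b^2+12b+20 = ((1/144)b+5/72)(144b+288) + (0)
Last nonzero remainder: 144b+288. Dividing through by 144 gives the monic gcd b+2.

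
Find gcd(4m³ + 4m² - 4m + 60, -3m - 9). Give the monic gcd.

m + 3

By polynomial division,
  4m³ + 4m² - 4m + 60 = (-(4/3)m² + (8/3)m - 20/3)(-3m - 9) + (0)
Last nonzero remainder: -3m - 9. Dividing through by -3 gives the monic gcd m + 3.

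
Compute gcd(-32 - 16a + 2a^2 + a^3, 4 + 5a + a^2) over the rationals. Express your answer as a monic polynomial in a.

Repeated division with remainder:
  a^3 + 2a^2 - 16a - 32 = (a - 3)(a^2 + 5a + 4) + (-5a - 20)
  a^2 + 5a + 4 = (-(1/5)a - 1/5)(-5a - 20) + (0)
Last nonzero remainder: -5a - 20. Dividing through by -5 gives the monic gcd a + 4.

4 + a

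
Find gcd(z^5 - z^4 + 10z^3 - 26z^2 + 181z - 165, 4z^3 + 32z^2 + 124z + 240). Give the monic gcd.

z^2 + 4z + 15

By polynomial division,
  z^5 - z^4 + 10z^3 - 26z^2 + 181z - 165 = ((1/4)z^2 - (9/4)z + 51/4)(4z^3 + 32z^2 + 124z + 240) + (-215z^2 - 860z - 3225)
  4z^3 + 32z^2 + 124z + 240 = (-(4/215)z - 16/215)(-215z^2 - 860z - 3225) + (0)
Last nonzero remainder: -215z^2 - 860z - 3225. Dividing through by -215 gives the monic gcd z^2 + 4z + 15.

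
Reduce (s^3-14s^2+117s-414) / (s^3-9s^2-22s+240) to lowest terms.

Euclidean algorithm in ℚ[s]:
  s^3-14s^2+117s-414 = (s^3-9s^2-22s+240) + (-5s^2+139s-654)
  s^3-9s^2-22s+240 = (-(1/5)s-94/25)(-5s^2+139s-654) + ((9246/25)s-55476/25)
  -5s^2+139s-654 = (-(125/9246)s+2725/9246)((9246/25)s-55476/25) + (0)
Last nonzero remainder: (9246/25)s-55476/25. Dividing through by 9246/25 gives the monic gcd s-6.
Cancel s-6 from numerator and denominator to get the reduced form.

(s^2-8s+69)/(s^2-3s-40)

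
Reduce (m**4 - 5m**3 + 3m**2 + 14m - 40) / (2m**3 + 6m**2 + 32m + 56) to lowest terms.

(m**3 - 7m**2 + 17m - 20)/(2m**2 + 2m + 28)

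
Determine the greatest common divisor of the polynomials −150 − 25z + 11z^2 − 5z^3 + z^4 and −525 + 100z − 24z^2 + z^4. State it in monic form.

−75 + 25z − 7z^2 + z^3

By polynomial division,
  z^4 − 5z^3 + 11z^2 − 25z − 150 = (z^4 − 24z^2 + 100z − 525) + (−5z^3 + 35z^2 − 125z + 375)
  z^4 − 24z^2 + 100z − 525 = (−(1/5)z − 7/5)(−5z^3 + 35z^2 − 125z + 375) + (0)
Last nonzero remainder: −5z^3 + 35z^2 − 125z + 375. Dividing through by −5 gives the monic gcd z^3 − 7z^2 + 25z − 75.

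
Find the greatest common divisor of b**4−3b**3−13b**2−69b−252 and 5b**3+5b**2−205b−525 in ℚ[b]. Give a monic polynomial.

By polynomial division,
  b**4−3b**3−13b**2−69b−252 = ((1/5)b−4/5)(5b**3+5b**2−205b−525) + (32b**2−128b−672)
  5b**3+5b**2−205b−525 = ((5/32)b+25/32)(32b**2−128b−672) + (0)
Last nonzero remainder: 32b**2−128b−672. Dividing through by 32 gives the monic gcd b**2−4b−21.

b**2−4b−21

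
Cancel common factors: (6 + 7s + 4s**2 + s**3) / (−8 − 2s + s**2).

(3 + 2s + s**2)/(−4 + s)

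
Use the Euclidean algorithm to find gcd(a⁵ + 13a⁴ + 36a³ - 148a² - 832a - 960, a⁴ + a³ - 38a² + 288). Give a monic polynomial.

Repeated division with remainder:
  a⁵ + 13a⁴ + 36a³ - 148a² - 832a - 960 = (a + 12)(a⁴ + a³ - 38a² + 288) + (62a³ + 308a² - 1120a - 4416)
  a⁴ + a³ - 38a² + 288 = ((1/62)a - 123/1922)(62a³ + 308a² - 1120a - 4416) + (-(216/961)a² - (432/961)a + 5184/961)
  62a³ + 308a² - 1120a - 4416 = (-(29791/108)a - 22103/27)(-(216/961)a² - (432/961)a + 5184/961) + (0)
Last nonzero remainder: -(216/961)a² - (432/961)a + 5184/961. Dividing through by -216/961 gives the monic gcd a² + 2a - 24.

a² + 2a - 24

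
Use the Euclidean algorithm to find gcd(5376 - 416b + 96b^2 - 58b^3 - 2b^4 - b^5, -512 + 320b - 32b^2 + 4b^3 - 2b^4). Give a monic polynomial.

Apply the Euclidean algorithm:
  -b^5 - 2b^4 - 58b^3 + 96b^2 - 416b + 5376 = ((1/2)b + 2)(-2b^4 + 4b^3 - 32b^2 + 320b - 512) + (-50b^3 - 800b + 6400)
  -2b^4 + 4b^3 - 32b^2 + 320b - 512 = ((1/25)b - 2/25)(-50b^3 - 800b + 6400) + (0)
Last nonzero remainder: -50b^3 - 800b + 6400. Dividing through by -50 gives the monic gcd b^3 + 16b - 128.

-128 + 16b + b^3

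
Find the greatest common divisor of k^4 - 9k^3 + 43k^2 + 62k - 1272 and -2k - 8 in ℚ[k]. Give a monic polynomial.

k + 4

Euclidean algorithm in ℚ[k]:
  k^4 - 9k^3 + 43k^2 + 62k - 1272 = (-(1/2)k^3 + (13/2)k^2 - (95/2)k + 159)(-2k - 8) + (0)
Last nonzero remainder: -2k - 8. Dividing through by -2 gives the monic gcd k + 4.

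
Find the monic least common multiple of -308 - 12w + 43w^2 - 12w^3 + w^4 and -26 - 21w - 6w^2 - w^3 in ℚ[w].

-4004 - 1388w + 203w^2 + 4w^3 + 8w^4 - 8w^5 + w^6

Apply the Euclidean algorithm:
  w^4 - 12w^3 + 43w^2 - 12w - 308 = (-w + 18)(-w^3 - 6w^2 - 21w - 26) + (130w^2 + 340w + 160)
  -w^3 - 6w^2 - 21w - 26 = (-(1/130)w - 22/845)(130w^2 + 340w + 160) + (-(1845/169)w - 3690/169)
  130w^2 + 340w + 160 = (-(4394/369)w - 2704/369)(-(1845/169)w - 3690/169) + (0)
Last nonzero remainder: -(1845/169)w - 3690/169. Dividing through by -1845/169 gives the monic gcd w + 2.
Then lcm(f, g) = f·g / gcd(f, g); expanding and making the result monic gives the answer.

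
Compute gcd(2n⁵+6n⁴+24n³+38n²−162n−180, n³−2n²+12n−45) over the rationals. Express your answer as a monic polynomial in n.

Euclidean algorithm in ℚ[n]:
  2n⁵+6n⁴+24n³+38n²−162n−180 = (2n²+10n+20)(n³−2n²+12n−45) + (48n²+48n+720)
  n³−2n²+12n−45 = ((1/48)n−1/16)(48n²+48n+720) + (0)
Last nonzero remainder: 48n²+48n+720. Dividing through by 48 gives the monic gcd n²+n+15.

n²+n+15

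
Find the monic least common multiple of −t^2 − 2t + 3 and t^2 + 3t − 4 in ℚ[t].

t^3 + 6t^2 + 5t − 12

Euclidean algorithm in ℚ[t]:
  −t^2 − 2t + 3 = (−1)(t^2 + 3t − 4) + (t − 1)
  t^2 + 3t − 4 = (t + 4)(t − 1) + (0)
The last nonzero remainder t − 1 is already monic.
Then lcm(f, g) = f·g / gcd(f, g); expanding and making the result monic gives the answer.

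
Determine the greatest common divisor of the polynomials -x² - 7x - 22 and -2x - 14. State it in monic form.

Apply the Euclidean algorithm:
  -x² - 7x - 22 = ((1/2)x)(-2x - 14) + (-22)
  -2x - 14 = ((1/11)x + 7/11)(-22) + (0)
The last nonzero remainder is the constant -22, so the polynomials are coprime and gcd = 1.

1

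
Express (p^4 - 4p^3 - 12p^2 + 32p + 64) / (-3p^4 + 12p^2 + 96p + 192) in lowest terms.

Apply the Euclidean algorithm:
  p^4 - 4p^3 - 12p^2 + 32p + 64 = (-1/3)(-3p^4 + 12p^2 + 96p + 192) + (-4p^3 - 8p^2 + 64p + 128)
  -3p^4 + 12p^2 + 96p + 192 = ((3/4)p - 3/2)(-4p^3 - 8p^2 + 64p + 128) + (-48p^2 + 96p + 384)
  -4p^3 - 8p^2 + 64p + 128 = ((1/12)p + 1/3)(-48p^2 + 96p + 384) + (0)
Last nonzero remainder: -48p^2 + 96p + 384. Dividing through by -48 gives the monic gcd p^2 - 2p - 8.
Cancel p^2 - 2p - 8 from numerator and denominator to get the reduced form.

(-p^2 + 2p + 8)/(3p^2 + 6p + 24)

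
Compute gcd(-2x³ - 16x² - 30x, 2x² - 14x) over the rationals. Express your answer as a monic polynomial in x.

By polynomial division,
  -2x³ - 16x² - 30x = (-x - 15)(2x² - 14x) + (-240x)
  2x² - 14x = (-(1/120)x + 7/120)(-240x) + (0)
Last nonzero remainder: -240x. Dividing through by -240 gives the monic gcd x.

x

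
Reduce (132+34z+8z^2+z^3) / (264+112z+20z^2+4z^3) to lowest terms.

(6+z)/(12+4z)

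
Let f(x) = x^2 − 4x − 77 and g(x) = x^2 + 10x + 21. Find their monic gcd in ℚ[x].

By polynomial division,
  x^2 − 4x − 77 = (x^2 + 10x + 21) + (−14x − 98)
  x^2 + 10x + 21 = (−(1/14)x − 3/14)(−14x − 98) + (0)
Last nonzero remainder: −14x − 98. Dividing through by −14 gives the monic gcd x + 7.

x + 7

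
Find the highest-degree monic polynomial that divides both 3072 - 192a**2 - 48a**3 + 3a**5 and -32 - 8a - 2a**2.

16 + 4a + a**2

Euclidean algorithm in ℚ[a]:
  3a**5 - 48a**3 - 192a**2 + 3072 = (-(3/2)a**3 + 6a**2 + 24a - 96)(-2a**2 - 8a - 32) + (0)
Last nonzero remainder: -2a**2 - 8a - 32. Dividing through by -2 gives the monic gcd a**2 + 4a + 16.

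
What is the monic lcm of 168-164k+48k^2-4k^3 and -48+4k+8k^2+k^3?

-1008+564k+80k^2-55k^3-2k^4+k^5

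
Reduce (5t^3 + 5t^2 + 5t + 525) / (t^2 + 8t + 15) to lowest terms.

(5t^2 - 20t + 105)/(t + 3)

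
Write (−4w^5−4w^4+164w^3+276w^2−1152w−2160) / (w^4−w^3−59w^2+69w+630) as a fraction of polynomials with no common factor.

(−4w^3−16w^2+44w+120)/(w^2+2w−35)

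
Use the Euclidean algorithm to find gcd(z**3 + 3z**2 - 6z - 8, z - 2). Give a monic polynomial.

Euclidean algorithm in ℚ[z]:
  z**3 + 3z**2 - 6z - 8 = (z**2 + 5z + 4)(z - 2) + (0)
The last nonzero remainder z - 2 is already monic.

z - 2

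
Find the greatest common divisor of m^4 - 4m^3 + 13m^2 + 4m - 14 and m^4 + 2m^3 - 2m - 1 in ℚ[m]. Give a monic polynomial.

m^2 - 1

Apply the Euclidean algorithm:
  m^4 - 4m^3 + 13m^2 + 4m - 14 = (m^4 + 2m^3 - 2m - 1) + (-6m^3 + 13m^2 + 6m - 13)
  m^4 + 2m^3 - 2m - 1 = (-(1/6)m - 25/36)(-6m^3 + 13m^2 + 6m - 13) + ((361/36)m^2 - 361/36)
  -6m^3 + 13m^2 + 6m - 13 = (-(216/361)m + 468/361)((361/36)m^2 - 361/36) + (0)
Last nonzero remainder: (361/36)m^2 - 361/36. Dividing through by 361/36 gives the monic gcd m^2 - 1.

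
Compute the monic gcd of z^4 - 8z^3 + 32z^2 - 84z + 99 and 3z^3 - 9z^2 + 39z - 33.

z^2 - 2z + 11

Apply the Euclidean algorithm:
  z^4 - 8z^3 + 32z^2 - 84z + 99 = ((1/3)z - 5/3)(3z^3 - 9z^2 + 39z - 33) + (4z^2 - 8z + 44)
  3z^3 - 9z^2 + 39z - 33 = ((3/4)z - 3/4)(4z^2 - 8z + 44) + (0)
Last nonzero remainder: 4z^2 - 8z + 44. Dividing through by 4 gives the monic gcd z^2 - 2z + 11.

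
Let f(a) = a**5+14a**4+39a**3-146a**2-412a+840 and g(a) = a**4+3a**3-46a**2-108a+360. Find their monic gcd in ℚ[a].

a**3+9a**2+8a-60

By polynomial division,
  a**5+14a**4+39a**3-146a**2-412a+840 = (a+11)(a**4+3a**3-46a**2-108a+360) + (52a**3+468a**2+416a-3120)
  a**4+3a**3-46a**2-108a+360 = ((1/52)a-3/26)(52a**3+468a**2+416a-3120) + (0)
Last nonzero remainder: 52a**3+468a**2+416a-3120. Dividing through by 52 gives the monic gcd a**3+9a**2+8a-60.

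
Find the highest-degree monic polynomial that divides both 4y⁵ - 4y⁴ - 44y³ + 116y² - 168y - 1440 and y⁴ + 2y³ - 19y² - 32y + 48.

Apply the Euclidean algorithm:
  4y⁵ - 4y⁴ - 44y³ + 116y² - 168y - 1440 = (4y - 12)(y⁴ + 2y³ - 19y² - 32y + 48) + (56y³ + 16y² - 744y - 864)
  y⁴ + 2y³ - 19y² - 32y + 48 = ((1/56)y + 3/98)(56y³ + 16y² - 744y - 864) + (-(304/49)y² + (304/49)y + 3648/49)
  56y³ + 16y² - 744y - 864 = (-(343/38)y - 441/38)(-(304/49)y² + (304/49)y + 3648/49) + (0)
Last nonzero remainder: -(304/49)y² + (304/49)y + 3648/49. Dividing through by -304/49 gives the monic gcd y² - y - 12.

y² - y - 12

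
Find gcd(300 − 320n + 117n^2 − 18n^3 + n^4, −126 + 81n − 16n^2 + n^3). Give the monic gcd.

Repeated division with remainder:
  n^4 − 18n^3 + 117n^2 − 320n + 300 = (n − 2)(n^3 − 16n^2 + 81n − 126) + (4n^2 − 32n + 48)
  n^3 − 16n^2 + 81n − 126 = ((1/4)n − 2)(4n^2 − 32n + 48) + (5n − 30)
  4n^2 − 32n + 48 = ((4/5)n − 8/5)(5n − 30) + (0)
Last nonzero remainder: 5n − 30. Dividing through by 5 gives the monic gcd n − 6.

−6 + n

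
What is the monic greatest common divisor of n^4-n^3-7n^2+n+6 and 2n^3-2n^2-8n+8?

n^2+n-2

By polynomial division,
  n^4-n^3-7n^2+n+6 = ((1/2)n)(2n^3-2n^2-8n+8) + (-3n^2-3n+6)
  2n^3-2n^2-8n+8 = (-(2/3)n+4/3)(-3n^2-3n+6) + (0)
Last nonzero remainder: -3n^2-3n+6. Dividing through by -3 gives the monic gcd n^2+n-2.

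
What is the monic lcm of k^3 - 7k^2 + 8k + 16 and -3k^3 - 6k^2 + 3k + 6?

k^5 - 6k^4 - k^3 + 38k^2 - 32

Apply the Euclidean algorithm:
  k^3 - 7k^2 + 8k + 16 = (-1/3)(-3k^3 - 6k^2 + 3k + 6) + (-9k^2 + 9k + 18)
  -3k^3 - 6k^2 + 3k + 6 = ((1/3)k + 1)(-9k^2 + 9k + 18) + (-12k - 12)
  -9k^2 + 9k + 18 = ((3/4)k - 3/2)(-12k - 12) + (0)
Last nonzero remainder: -12k - 12. Dividing through by -12 gives the monic gcd k + 1.
Then lcm(f, g) = f·g / gcd(f, g); expanding and making the result monic gives the answer.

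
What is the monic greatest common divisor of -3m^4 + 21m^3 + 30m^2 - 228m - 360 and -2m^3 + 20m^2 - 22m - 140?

Euclidean algorithm in ℚ[m]:
  -3m^4 + 21m^3 + 30m^2 - 228m - 360 = ((3/2)m + 9/2)(-2m^3 + 20m^2 - 22m - 140) + (-27m^2 + 81m + 270)
  -2m^3 + 20m^2 - 22m - 140 = ((2/27)m - 14/27)(-27m^2 + 81m + 270) + (0)
Last nonzero remainder: -27m^2 + 81m + 270. Dividing through by -27 gives the monic gcd m^2 - 3m - 10.

m^2 - 3m - 10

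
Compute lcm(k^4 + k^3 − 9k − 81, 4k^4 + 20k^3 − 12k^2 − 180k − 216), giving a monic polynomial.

k^6 + 6k^5 + 11k^4 − 3k^3 − 126k^2 − 459k − 486

Repeated division with remainder:
  k^4 + k^3 − 9k − 81 = (1/4)(4k^4 + 20k^3 − 12k^2 − 180k − 216) + (−4k^3 + 3k^2 + 36k − 27)
  4k^4 + 20k^3 − 12k^2 − 180k − 216 = (−k − 23/4)(−4k^3 + 3k^2 + 36k − 27) + ((165/4)k^2 − 1485/4)
  −4k^3 + 3k^2 + 36k − 27 = (−(16/165)k + 4/55)((165/4)k^2 − 1485/4) + (0)
Last nonzero remainder: (165/4)k^2 − 1485/4. Dividing through by 165/4 gives the monic gcd k^2 − 9.
Then lcm(f, g) = f·g / gcd(f, g); expanding and making the result monic gives the answer.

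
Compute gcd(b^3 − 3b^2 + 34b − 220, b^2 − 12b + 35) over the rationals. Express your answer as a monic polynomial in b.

b − 5

Repeated division with remainder:
  b^3 − 3b^2 + 34b − 220 = (b + 9)(b^2 − 12b + 35) + (107b − 535)
  b^2 − 12b + 35 = ((1/107)b − 7/107)(107b − 535) + (0)
Last nonzero remainder: 107b − 535. Dividing through by 107 gives the monic gcd b − 5.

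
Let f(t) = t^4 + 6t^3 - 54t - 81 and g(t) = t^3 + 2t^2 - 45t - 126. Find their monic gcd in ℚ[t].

t + 3

Repeated division with remainder:
  t^4 + 6t^3 - 54t - 81 = (t + 4)(t^3 + 2t^2 - 45t - 126) + (37t^2 + 252t + 423)
  t^3 + 2t^2 - 45t - 126 = ((1/37)t - 178/1369)(37t^2 + 252t + 423) + (-(32400/1369)t - 97200/1369)
  37t^2 + 252t + 423 = (-(50653/32400)t - 64343/10800)(-(32400/1369)t - 97200/1369) + (0)
Last nonzero remainder: -(32400/1369)t - 97200/1369. Dividing through by -32400/1369 gives the monic gcd t + 3.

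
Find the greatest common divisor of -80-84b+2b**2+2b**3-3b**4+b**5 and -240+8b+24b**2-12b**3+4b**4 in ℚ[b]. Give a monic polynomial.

Repeated division with remainder:
  b**5-3b**4+2b**3+2b**2-84b-80 = ((1/4)b)(4b**4-12b**3+24b**2+8b-240) + (-4b**3-24b-80)
  4b**4-12b**3+24b**2+8b-240 = (-b+3)(-4b**3-24b-80) + (0)
Last nonzero remainder: -4b**3-24b-80. Dividing through by -4 gives the monic gcd b**3+6b+20.

20+6b+b**3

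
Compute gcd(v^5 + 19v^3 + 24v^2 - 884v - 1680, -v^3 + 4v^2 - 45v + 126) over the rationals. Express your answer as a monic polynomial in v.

v^2 - v + 42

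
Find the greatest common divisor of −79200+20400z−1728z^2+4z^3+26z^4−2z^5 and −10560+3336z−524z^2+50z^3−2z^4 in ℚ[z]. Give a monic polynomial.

−660+126z−17z^2+z^3

Apply the Euclidean algorithm:
  −2z^5+26z^4+4z^3−1728z^2+20400z−79200 = (z+12)(−2z^4+50z^3−524z^2+3336z−10560) + (−72z^3+1224z^2−9072z+47520)
  −2z^4+50z^3−524z^2+3336z−10560 = ((1/36)z−2/9)(−72z^3+1224z^2−9072z+47520) + (0)
Last nonzero remainder: −72z^3+1224z^2−9072z+47520. Dividing through by −72 gives the monic gcd z^3−17z^2+126z−660.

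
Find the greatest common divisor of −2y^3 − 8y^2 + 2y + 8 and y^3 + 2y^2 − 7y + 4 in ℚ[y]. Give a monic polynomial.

y^2 + 3y − 4

Repeated division with remainder:
  −2y^3 − 8y^2 + 2y + 8 = (−2)(y^3 + 2y^2 − 7y + 4) + (−4y^2 − 12y + 16)
  y^3 + 2y^2 − 7y + 4 = (−(1/4)y + 1/4)(−4y^2 − 12y + 16) + (0)
Last nonzero remainder: −4y^2 − 12y + 16. Dividing through by −4 gives the monic gcd y^2 + 3y − 4.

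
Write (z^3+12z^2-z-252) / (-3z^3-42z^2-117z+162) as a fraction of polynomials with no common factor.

By polynomial division,
  z^3+12z^2-z-252 = (-1/3)(-3z^3-42z^2-117z+162) + (-2z^2-40z-198)
  -3z^3-42z^2-117z+162 = ((3/2)z-9)(-2z^2-40z-198) + (-180z-1620)
  -2z^2-40z-198 = ((1/90)z+11/90)(-180z-1620) + (0)
Last nonzero remainder: -180z-1620. Dividing through by -180 gives the monic gcd z+9.
Cancel z+9 from numerator and denominator to get the reduced form.

(-z^2-3z+28)/(3z^2+15z-18)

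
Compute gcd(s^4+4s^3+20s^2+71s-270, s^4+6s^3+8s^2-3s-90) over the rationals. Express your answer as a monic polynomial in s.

s^2+3s-10

Euclidean algorithm in ℚ[s]:
  s^4+4s^3+20s^2+71s-270 = (s^4+6s^3+8s^2-3s-90) + (-2s^3+12s^2+74s-180)
  s^4+6s^3+8s^2-3s-90 = (-(1/2)s-6)(-2s^3+12s^2+74s-180) + (117s^2+351s-1170)
  -2s^3+12s^2+74s-180 = (-(2/117)s+2/13)(117s^2+351s-1170) + (0)
Last nonzero remainder: 117s^2+351s-1170. Dividing through by 117 gives the monic gcd s^2+3s-10.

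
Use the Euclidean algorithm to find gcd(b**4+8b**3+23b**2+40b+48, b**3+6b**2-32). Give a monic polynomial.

By polynomial division,
  b**4+8b**3+23b**2+40b+48 = (b+2)(b**3+6b**2-32) + (11b**2+72b+112)
  b**3+6b**2-32 = ((1/11)b-6/121)(11b**2+72b+112) + (-(800/121)b-3200/121)
  11b**2+72b+112 = (-(1331/800)b-847/200)(-(800/121)b-3200/121) + (0)
Last nonzero remainder: -(800/121)b-3200/121. Dividing through by -800/121 gives the monic gcd b+4.

b+4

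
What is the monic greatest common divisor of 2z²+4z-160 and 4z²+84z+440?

Euclidean algorithm in ℚ[z]:
  2z²+4z-160 = (1/2)(4z²+84z+440) + (-38z-380)
  4z²+84z+440 = (-(2/19)z-22/19)(-38z-380) + (0)
Last nonzero remainder: -38z-380. Dividing through by -38 gives the monic gcd z+10.

z+10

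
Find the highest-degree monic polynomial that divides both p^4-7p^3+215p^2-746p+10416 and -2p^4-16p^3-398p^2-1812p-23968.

Repeated division with remainder:
  p^4-7p^3+215p^2-746p+10416 = (-1/2)(-2p^4-16p^3-398p^2-1812p-23968) + (-15p^3+16p^2-1652p-1568)
  -2p^4-16p^3-398p^2-1812p-23968 = ((2/15)p+272/225)(-15p^3+16p^2-1652p-1568) + (-(44342/225)p^2+(88684/225)p-4966304/225)
  -15p^3+16p^2-1652p-1568 = ((3375/44342)p+1575/22171)(-(44342/225)p^2+(88684/225)p-4966304/225) + (0)
Last nonzero remainder: -(44342/225)p^2+(88684/225)p-4966304/225. Dividing through by -44342/225 gives the monic gcd p^2-2p+112.

p^2-2p+112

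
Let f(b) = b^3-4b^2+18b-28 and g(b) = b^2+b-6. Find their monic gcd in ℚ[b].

b-2

Apply the Euclidean algorithm:
  b^3-4b^2+18b-28 = (b-5)(b^2+b-6) + (29b-58)
  b^2+b-6 = ((1/29)b+3/29)(29b-58) + (0)
Last nonzero remainder: 29b-58. Dividing through by 29 gives the monic gcd b-2.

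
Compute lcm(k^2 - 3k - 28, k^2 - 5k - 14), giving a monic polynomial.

k^3 - k^2 - 34k - 56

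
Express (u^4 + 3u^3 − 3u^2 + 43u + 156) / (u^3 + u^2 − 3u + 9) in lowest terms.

(u^3 − 3u + 52)/(u^2 − 2u + 3)

Euclidean algorithm in ℚ[u]:
  u^4 + 3u^3 − 3u^2 + 43u + 156 = (u + 2)(u^3 + u^2 − 3u + 9) + (−2u^2 + 40u + 138)
  u^3 + u^2 − 3u + 9 = (−(1/2)u − 21/2)(−2u^2 + 40u + 138) + (486u + 1458)
  −2u^2 + 40u + 138 = (−(1/243)u + 23/243)(486u + 1458) + (0)
Last nonzero remainder: 486u + 1458. Dividing through by 486 gives the monic gcd u + 3.
Cancel u + 3 from numerator and denominator to get the reduced form.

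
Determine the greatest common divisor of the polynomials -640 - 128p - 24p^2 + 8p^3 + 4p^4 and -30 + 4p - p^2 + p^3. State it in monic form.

10 + 2p + p^2

Euclidean algorithm in ℚ[p]:
  4p^4 + 8p^3 - 24p^2 - 128p - 640 = (4p + 12)(p^3 - p^2 + 4p - 30) + (-28p^2 - 56p - 280)
  p^3 - p^2 + 4p - 30 = (-(1/28)p + 3/28)(-28p^2 - 56p - 280) + (0)
Last nonzero remainder: -28p^2 - 56p - 280. Dividing through by -28 gives the monic gcd p^2 + 2p + 10.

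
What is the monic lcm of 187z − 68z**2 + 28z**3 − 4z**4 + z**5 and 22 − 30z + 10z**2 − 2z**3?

−187z + 255z**2 − 96z**3 + 32z**4 − 5z**5 + z**6

Repeated division with remainder:
  z**5 − 4z**4 + 28z**3 − 68z**2 + 187z = (−(1/2)z**2 − (1/2)z − 9)(−2z**3 + 10z**2 − 30z + 22) + (18z**2 − 72z + 198)
  −2z**3 + 10z**2 − 30z + 22 = (−(1/9)z + 1/9)(18z**2 − 72z + 198) + (0)
Last nonzero remainder: 18z**2 − 72z + 198. Dividing through by 18 gives the monic gcd z**2 − 4z + 11.
Then lcm(f, g) = f·g / gcd(f, g); expanding and making the result monic gives the answer.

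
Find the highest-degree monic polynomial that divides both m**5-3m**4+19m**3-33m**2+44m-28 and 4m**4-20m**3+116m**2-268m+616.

m**2-m+14

By polynomial division,
  m**5-3m**4+19m**3-33m**2+44m-28 = ((1/4)m+1/2)(4m**4-20m**3+116m**2-268m+616) + (-24m**2+24m-336)
  4m**4-20m**3+116m**2-268m+616 = (-(1/6)m**2+(2/3)m-11/6)(-24m**2+24m-336) + (0)
Last nonzero remainder: -24m**2+24m-336. Dividing through by -24 gives the monic gcd m**2-m+14.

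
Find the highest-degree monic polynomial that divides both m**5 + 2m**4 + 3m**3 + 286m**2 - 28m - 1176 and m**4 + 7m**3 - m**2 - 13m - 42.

By polynomial division,
  m**5 + 2m**4 + 3m**3 + 286m**2 - 28m - 1176 = (m - 5)(m**4 + 7m**3 - m**2 - 13m - 42) + (39m**3 + 294m**2 - 51m - 1386)
  m**4 + 7m**3 - m**2 - 13m - 42 = ((1/39)m - 7/507)(39m**3 + 294m**2 - 51m - 1386) + ((738/169)m**2 + (3690/169)m - 10332/169)
  39m**3 + 294m**2 - 51m - 1386 = ((2197/246)m + 1859/82)((738/169)m**2 + (3690/169)m - 10332/169) + (0)
Last nonzero remainder: (738/169)m**2 + (3690/169)m - 10332/169. Dividing through by 738/169 gives the monic gcd m**2 + 5m - 14.

m**2 + 5m - 14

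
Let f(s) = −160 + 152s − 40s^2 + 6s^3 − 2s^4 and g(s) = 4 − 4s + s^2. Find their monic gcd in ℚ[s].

Euclidean algorithm in ℚ[s]:
  −2s^4 + 6s^3 − 40s^2 + 152s − 160 = (−2s^2 − 2s − 40)(s^2 − 4s + 4) + (0)
The last nonzero remainder s^2 − 4s + 4 is already monic.

4 − 4s + s^2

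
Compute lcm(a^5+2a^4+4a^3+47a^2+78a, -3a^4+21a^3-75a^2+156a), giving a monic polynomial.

Apply the Euclidean algorithm:
  a^5+2a^4+4a^3+47a^2+78a = (-(1/3)a-3)(-3a^4+21a^3-75a^2+156a) + (42a^3-126a^2+546a)
  -3a^4+21a^3-75a^2+156a = (-(1/14)a+2/7)(42a^3-126a^2+546a) + (0)
Last nonzero remainder: 42a^3-126a^2+546a. Dividing through by 42 gives the monic gcd a^3-3a^2+13a.
Then lcm(f, g) = f·g / gcd(f, g); expanding and making the result monic gives the answer.

a^6-2a^5-4a^4+31a^3-110a^2-312a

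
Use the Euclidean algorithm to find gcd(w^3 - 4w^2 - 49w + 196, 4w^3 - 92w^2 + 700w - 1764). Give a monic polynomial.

Apply the Euclidean algorithm:
  w^3 - 4w^2 - 49w + 196 = (1/4)(4w^3 - 92w^2 + 700w - 1764) + (19w^2 - 224w + 637)
  4w^3 - 92w^2 + 700w - 1764 = ((4/19)w - 852/361)(19w^2 - 224w + 637) + ((13440/361)w - 94080/361)
  19w^2 - 224w + 637 = ((6859/13440)w - 4693/1920)((13440/361)w - 94080/361) + (0)
Last nonzero remainder: (13440/361)w - 94080/361. Dividing through by 13440/361 gives the monic gcd w - 7.

w - 7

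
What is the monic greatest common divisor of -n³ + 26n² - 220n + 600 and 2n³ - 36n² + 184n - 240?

Repeated division with remainder:
  -n³ + 26n² - 220n + 600 = (-1/2)(2n³ - 36n² + 184n - 240) + (8n² - 128n + 480)
  2n³ - 36n² + 184n - 240 = ((1/4)n - 1/2)(8n² - 128n + 480) + (0)
Last nonzero remainder: 8n² - 128n + 480. Dividing through by 8 gives the monic gcd n² - 16n + 60.

n² - 16n + 60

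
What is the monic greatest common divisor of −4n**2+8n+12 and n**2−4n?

1

Euclidean algorithm in ℚ[n]:
  −4n**2+8n+12 = (−4)(n**2−4n) + (−8n+12)
  n**2−4n = (−(1/8)n+5/16)(−8n+12) + (−15/4)
  −8n+12 = ((32/15)n−16/5)(−15/4) + (0)
The last nonzero remainder is the constant −15/4, so the polynomials are coprime and gcd = 1.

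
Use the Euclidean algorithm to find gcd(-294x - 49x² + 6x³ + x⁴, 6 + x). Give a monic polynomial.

Repeated division with remainder:
  x⁴ + 6x³ - 49x² - 294x = (x³ - 49x)(x + 6) + (0)
The last nonzero remainder x + 6 is already monic.

6 + x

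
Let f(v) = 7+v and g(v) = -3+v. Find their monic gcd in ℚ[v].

1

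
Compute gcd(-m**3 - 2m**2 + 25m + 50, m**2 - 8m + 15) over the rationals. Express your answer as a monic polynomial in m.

m - 5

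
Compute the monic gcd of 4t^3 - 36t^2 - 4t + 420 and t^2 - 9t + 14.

t - 7

Apply the Euclidean algorithm:
  4t^3 - 36t^2 - 4t + 420 = (4t)(t^2 - 9t + 14) + (-60t + 420)
  t^2 - 9t + 14 = (-(1/60)t + 1/30)(-60t + 420) + (0)
Last nonzero remainder: -60t + 420. Dividing through by -60 gives the monic gcd t - 7.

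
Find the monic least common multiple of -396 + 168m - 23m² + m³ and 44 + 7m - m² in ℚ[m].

Euclidean algorithm in ℚ[m]:
  m³ - 23m² + 168m - 396 = (-m + 16)(-m² + 7m + 44) + (100m - 1100)
  -m² + 7m + 44 = (-(1/100)m - 1/25)(100m - 1100) + (0)
Last nonzero remainder: 100m - 1100. Dividing through by 100 gives the monic gcd m - 11.
Then lcm(f, g) = f·g / gcd(f, g); expanding and making the result monic gives the answer.

-1584 + 276m + 76m² - 19m³ + m⁴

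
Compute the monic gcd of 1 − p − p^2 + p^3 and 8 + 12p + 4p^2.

Repeated division with remainder:
  p^3 − p^2 − p + 1 = ((1/4)p − 1)(4p^2 + 12p + 8) + (9p + 9)
  4p^2 + 12p + 8 = ((4/9)p + 8/9)(9p + 9) + (0)
Last nonzero remainder: 9p + 9. Dividing through by 9 gives the monic gcd p + 1.

1 + p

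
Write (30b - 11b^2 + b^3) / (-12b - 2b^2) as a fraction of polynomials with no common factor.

(-30 + 11b - b^2)/(12 + 2b)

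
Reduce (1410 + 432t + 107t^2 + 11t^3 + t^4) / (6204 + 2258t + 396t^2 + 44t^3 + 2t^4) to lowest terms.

(30 + 6t + t^2)/(132 + 34t + 2t^2)

By polynomial division,
  t^4 + 11t^3 + 107t^2 + 432t + 1410 = (1/2)(2t^4 + 44t^3 + 396t^2 + 2258t + 6204) + (-11t^3 - 91t^2 - 697t - 1692)
  2t^4 + 44t^3 + 396t^2 + 2258t + 6204 = (-(2/11)t - 302/121)(-11t^3 - 91t^2 - 697t - 1692) + ((5100/121)t^2 + (25500/121)t + 239700/121)
  -11t^3 - 91t^2 - 697t - 1692 = (-(1331/5100)t - 363/425)((5100/121)t^2 + (25500/121)t + 239700/121) + (0)
Last nonzero remainder: (5100/121)t^2 + (25500/121)t + 239700/121. Dividing through by 5100/121 gives the monic gcd t^2 + 5t + 47.
Cancel t^2 + 5t + 47 from numerator and denominator to get the reduced form.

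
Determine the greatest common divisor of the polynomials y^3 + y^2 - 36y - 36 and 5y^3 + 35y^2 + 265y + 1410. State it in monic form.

y + 6

Apply the Euclidean algorithm:
  y^3 + y^2 - 36y - 36 = (1/5)(5y^3 + 35y^2 + 265y + 1410) + (-6y^2 - 89y - 318)
  5y^3 + 35y^2 + 265y + 1410 = (-(5/6)y + 235/36)(-6y^2 - 89y - 318) + ((20915/36)y + 20915/6)
  -6y^2 - 89y - 318 = (-(216/20915)y - 1908/20915)((20915/36)y + 20915/6) + (0)
Last nonzero remainder: (20915/36)y + 20915/6. Dividing through by 20915/36 gives the monic gcd y + 6.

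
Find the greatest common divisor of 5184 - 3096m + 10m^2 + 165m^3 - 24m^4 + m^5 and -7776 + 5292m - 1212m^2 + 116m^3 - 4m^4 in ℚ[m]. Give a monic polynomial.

-648 + 225m - 26m^2 + m^3

By polynomial division,
  m^5 - 24m^4 + 165m^3 + 10m^2 - 3096m + 5184 = (-(1/4)m - 5/4)(-4m^4 + 116m^3 - 1212m^2 + 5292m - 7776) + (7m^3 - 182m^2 + 1575m - 4536)
  -4m^4 + 116m^3 - 1212m^2 + 5292m - 7776 = (-(4/7)m + 12/7)(7m^3 - 182m^2 + 1575m - 4536) + (0)
Last nonzero remainder: 7m^3 - 182m^2 + 1575m - 4536. Dividing through by 7 gives the monic gcd m^3 - 26m^2 + 225m - 648.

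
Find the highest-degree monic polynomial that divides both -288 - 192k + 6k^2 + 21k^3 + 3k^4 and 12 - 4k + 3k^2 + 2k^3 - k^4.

-6 - k + k^2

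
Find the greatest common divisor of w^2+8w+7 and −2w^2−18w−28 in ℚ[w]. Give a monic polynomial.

Euclidean algorithm in ℚ[w]:
  w^2+8w+7 = (−1/2)(−2w^2−18w−28) + (−w−7)
  −2w^2−18w−28 = (2w+4)(−w−7) + (0)
Last nonzero remainder: −w−7. Dividing through by −1 gives the monic gcd w+7.

w+7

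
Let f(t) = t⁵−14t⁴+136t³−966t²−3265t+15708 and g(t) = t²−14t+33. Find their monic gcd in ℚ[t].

t²−14t+33

By polynomial division,
  t⁵−14t⁴+136t³−966t²−3265t+15708 = (t³+103t+476)(t²−14t+33) + (0)
The last nonzero remainder t²−14t+33 is already monic.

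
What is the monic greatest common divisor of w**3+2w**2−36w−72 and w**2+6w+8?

w+2

Euclidean algorithm in ℚ[w]:
  w**3+2w**2−36w−72 = (w−4)(w**2+6w+8) + (−20w−40)
  w**2+6w+8 = (−(1/20)w−1/5)(−20w−40) + (0)
Last nonzero remainder: −20w−40. Dividing through by −20 gives the monic gcd w+2.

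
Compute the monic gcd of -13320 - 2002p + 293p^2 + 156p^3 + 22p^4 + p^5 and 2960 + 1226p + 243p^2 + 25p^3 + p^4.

370 + 107p + 17p^2 + p^3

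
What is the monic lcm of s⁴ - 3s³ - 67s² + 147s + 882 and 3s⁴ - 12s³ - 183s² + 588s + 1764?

s⁵ - s⁴ - 73s³ + 13s² + 1176s + 1764

Repeated division with remainder:
  s⁴ - 3s³ - 67s² + 147s + 882 = (1/3)(3s⁴ - 12s³ - 183s² + 588s + 1764) + (s³ - 6s² - 49s + 294)
  3s⁴ - 12s³ - 183s² + 588s + 1764 = (3s + 6)(s³ - 6s² - 49s + 294) + (0)
The last nonzero remainder s³ - 6s² - 49s + 294 is already monic.
Then lcm(f, g) = f·g / gcd(f, g); expanding and making the result monic gives the answer.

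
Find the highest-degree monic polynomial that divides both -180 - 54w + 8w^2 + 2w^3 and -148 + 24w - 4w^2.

1

Apply the Euclidean algorithm:
  2w^3 + 8w^2 - 54w - 180 = (-(1/2)w - 5)(-4w^2 + 24w - 148) + (-8w - 920)
  -4w^2 + 24w - 148 = ((1/2)w - 121/2)(-8w - 920) + (-55808)
  -8w - 920 = ((1/6976)w + 115/6976)(-55808) + (0)
The last nonzero remainder is the constant -55808, so the polynomials are coprime and gcd = 1.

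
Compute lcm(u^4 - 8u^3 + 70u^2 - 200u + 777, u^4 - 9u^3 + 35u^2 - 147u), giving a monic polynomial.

u^6 - 15u^5 + 126u^4 - 690u^3 + 2177u^2 - 5439u

Apply the Euclidean algorithm:
  u^4 - 8u^3 + 70u^2 - 200u + 777 = (u^4 - 9u^3 + 35u^2 - 147u) + (u^3 + 35u^2 - 53u + 777)
  u^4 - 9u^3 + 35u^2 - 147u = (u - 44)(u^3 + 35u^2 - 53u + 777) + (1628u^2 - 3256u + 34188)
  u^3 + 35u^2 - 53u + 777 = ((1/1628)u + 1/44)(1628u^2 - 3256u + 34188) + (0)
Last nonzero remainder: 1628u^2 - 3256u + 34188. Dividing through by 1628 gives the monic gcd u^2 - 2u + 21.
Then lcm(f, g) = f·g / gcd(f, g); expanding and making the result monic gives the answer.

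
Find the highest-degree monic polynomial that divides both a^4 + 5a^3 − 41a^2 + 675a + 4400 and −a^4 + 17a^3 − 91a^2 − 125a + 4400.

Repeated division with remainder:
  a^4 + 5a^3 − 41a^2 + 675a + 4400 = (−1)(−a^4 + 17a^3 − 91a^2 − 125a + 4400) + (22a^3 − 132a^2 + 550a + 8800)
  −a^4 + 17a^3 − 91a^2 − 125a + 4400 = (−(1/22)a + 1/2)(22a^3 − 132a^2 + 550a + 8800) + (0)
Last nonzero remainder: 22a^3 − 132a^2 + 550a + 8800. Dividing through by 22 gives the monic gcd a^3 − 6a^2 + 25a + 400.

a^3 − 6a^2 + 25a + 400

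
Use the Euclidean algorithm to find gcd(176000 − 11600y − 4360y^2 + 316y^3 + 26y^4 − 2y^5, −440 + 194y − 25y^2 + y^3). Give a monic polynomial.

110 − 21y + y^2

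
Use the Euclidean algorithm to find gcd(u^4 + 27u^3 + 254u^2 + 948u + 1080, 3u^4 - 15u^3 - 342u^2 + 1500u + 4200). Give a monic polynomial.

Repeated division with remainder:
  u^4 + 27u^3 + 254u^2 + 948u + 1080 = (1/3)(3u^4 - 15u^3 - 342u^2 + 1500u + 4200) + (32u^3 + 368u^2 + 448u - 320)
  3u^4 - 15u^3 - 342u^2 + 1500u + 4200 = ((3/32)u - 99/64)(32u^3 + 368u^2 + 448u - 320) + ((741/4)u^2 + 2223u + 3705)
  32u^3 + 368u^2 + 448u - 320 = ((128/741)u - 64/741)((741/4)u^2 + 2223u + 3705) + (0)
Last nonzero remainder: (741/4)u^2 + 2223u + 3705. Dividing through by 741/4 gives the monic gcd u^2 + 12u + 20.

u^2 + 12u + 20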